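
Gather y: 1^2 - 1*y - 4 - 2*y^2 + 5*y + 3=-2*y^2 + 4*y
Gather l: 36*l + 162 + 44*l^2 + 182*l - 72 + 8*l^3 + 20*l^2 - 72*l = 8*l^3 + 64*l^2 + 146*l + 90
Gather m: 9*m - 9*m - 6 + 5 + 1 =0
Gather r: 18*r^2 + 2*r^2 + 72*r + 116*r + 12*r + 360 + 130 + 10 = 20*r^2 + 200*r + 500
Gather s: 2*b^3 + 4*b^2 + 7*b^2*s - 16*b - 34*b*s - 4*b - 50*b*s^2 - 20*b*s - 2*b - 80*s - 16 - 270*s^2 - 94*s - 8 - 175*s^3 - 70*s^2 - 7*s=2*b^3 + 4*b^2 - 22*b - 175*s^3 + s^2*(-50*b - 340) + s*(7*b^2 - 54*b - 181) - 24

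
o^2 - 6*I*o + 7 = (o - 7*I)*(o + I)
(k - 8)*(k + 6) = k^2 - 2*k - 48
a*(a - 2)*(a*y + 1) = a^3*y - 2*a^2*y + a^2 - 2*a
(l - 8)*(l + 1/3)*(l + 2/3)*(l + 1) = l^4 - 6*l^3 - 133*l^2/9 - 86*l/9 - 16/9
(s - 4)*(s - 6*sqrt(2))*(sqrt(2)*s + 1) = sqrt(2)*s^3 - 11*s^2 - 4*sqrt(2)*s^2 - 6*sqrt(2)*s + 44*s + 24*sqrt(2)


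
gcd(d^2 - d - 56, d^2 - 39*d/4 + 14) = d - 8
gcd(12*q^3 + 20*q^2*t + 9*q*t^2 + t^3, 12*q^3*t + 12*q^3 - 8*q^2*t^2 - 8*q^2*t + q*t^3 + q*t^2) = 1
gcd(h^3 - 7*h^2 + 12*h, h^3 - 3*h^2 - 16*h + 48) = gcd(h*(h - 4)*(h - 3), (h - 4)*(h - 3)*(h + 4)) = h^2 - 7*h + 12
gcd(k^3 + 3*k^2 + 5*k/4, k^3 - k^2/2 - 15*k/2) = k^2 + 5*k/2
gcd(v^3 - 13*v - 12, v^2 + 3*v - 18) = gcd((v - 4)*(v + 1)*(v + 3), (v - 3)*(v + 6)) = 1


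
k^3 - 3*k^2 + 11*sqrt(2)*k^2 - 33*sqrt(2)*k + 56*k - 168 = (k - 3)*(k + 4*sqrt(2))*(k + 7*sqrt(2))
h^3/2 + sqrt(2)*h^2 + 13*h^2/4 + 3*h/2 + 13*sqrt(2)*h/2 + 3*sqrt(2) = (h/2 + sqrt(2))*(h + 1/2)*(h + 6)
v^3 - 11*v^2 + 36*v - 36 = (v - 6)*(v - 3)*(v - 2)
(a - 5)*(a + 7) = a^2 + 2*a - 35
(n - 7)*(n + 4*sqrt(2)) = n^2 - 7*n + 4*sqrt(2)*n - 28*sqrt(2)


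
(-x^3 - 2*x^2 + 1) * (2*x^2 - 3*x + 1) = -2*x^5 - x^4 + 5*x^3 - 3*x + 1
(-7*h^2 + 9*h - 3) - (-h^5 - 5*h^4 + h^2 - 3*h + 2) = h^5 + 5*h^4 - 8*h^2 + 12*h - 5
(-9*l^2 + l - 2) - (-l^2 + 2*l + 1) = -8*l^2 - l - 3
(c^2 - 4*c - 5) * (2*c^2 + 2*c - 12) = 2*c^4 - 6*c^3 - 30*c^2 + 38*c + 60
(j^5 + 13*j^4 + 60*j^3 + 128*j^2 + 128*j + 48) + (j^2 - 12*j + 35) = j^5 + 13*j^4 + 60*j^3 + 129*j^2 + 116*j + 83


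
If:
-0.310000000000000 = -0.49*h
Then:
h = 0.63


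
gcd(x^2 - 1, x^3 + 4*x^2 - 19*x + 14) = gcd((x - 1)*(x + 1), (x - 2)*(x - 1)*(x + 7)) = x - 1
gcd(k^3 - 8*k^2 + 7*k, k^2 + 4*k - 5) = k - 1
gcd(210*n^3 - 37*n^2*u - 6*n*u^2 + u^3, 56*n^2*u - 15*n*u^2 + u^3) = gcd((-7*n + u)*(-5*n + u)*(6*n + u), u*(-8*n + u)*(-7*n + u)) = -7*n + u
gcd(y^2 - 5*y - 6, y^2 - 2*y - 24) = y - 6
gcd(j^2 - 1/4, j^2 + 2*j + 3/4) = j + 1/2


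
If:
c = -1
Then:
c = -1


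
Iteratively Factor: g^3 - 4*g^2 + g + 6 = (g + 1)*(g^2 - 5*g + 6) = (g - 2)*(g + 1)*(g - 3)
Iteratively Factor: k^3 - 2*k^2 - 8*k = (k)*(k^2 - 2*k - 8) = k*(k + 2)*(k - 4)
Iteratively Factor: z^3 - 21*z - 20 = (z - 5)*(z^2 + 5*z + 4) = (z - 5)*(z + 4)*(z + 1)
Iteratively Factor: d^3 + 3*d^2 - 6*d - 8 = (d + 1)*(d^2 + 2*d - 8) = (d + 1)*(d + 4)*(d - 2)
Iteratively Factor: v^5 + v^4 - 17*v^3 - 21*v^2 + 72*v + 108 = (v + 3)*(v^4 - 2*v^3 - 11*v^2 + 12*v + 36) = (v + 2)*(v + 3)*(v^3 - 4*v^2 - 3*v + 18) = (v + 2)^2*(v + 3)*(v^2 - 6*v + 9) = (v - 3)*(v + 2)^2*(v + 3)*(v - 3)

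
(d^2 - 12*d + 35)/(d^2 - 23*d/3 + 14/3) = 3*(d - 5)/(3*d - 2)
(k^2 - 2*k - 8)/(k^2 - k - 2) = (-k^2 + 2*k + 8)/(-k^2 + k + 2)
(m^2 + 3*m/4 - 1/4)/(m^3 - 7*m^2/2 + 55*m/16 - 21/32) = 8*(m + 1)/(8*m^2 - 26*m + 21)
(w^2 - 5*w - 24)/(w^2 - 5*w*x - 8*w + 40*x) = (-w - 3)/(-w + 5*x)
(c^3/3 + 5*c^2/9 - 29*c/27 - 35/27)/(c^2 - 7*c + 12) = (9*c^3 + 15*c^2 - 29*c - 35)/(27*(c^2 - 7*c + 12))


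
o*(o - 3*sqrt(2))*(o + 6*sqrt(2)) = o^3 + 3*sqrt(2)*o^2 - 36*o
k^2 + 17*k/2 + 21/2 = (k + 3/2)*(k + 7)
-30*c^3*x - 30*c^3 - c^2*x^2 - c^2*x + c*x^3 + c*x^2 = (-6*c + x)*(5*c + x)*(c*x + c)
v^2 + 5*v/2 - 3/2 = (v - 1/2)*(v + 3)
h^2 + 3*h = h*(h + 3)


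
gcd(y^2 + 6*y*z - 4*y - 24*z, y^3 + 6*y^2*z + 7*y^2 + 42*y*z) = y + 6*z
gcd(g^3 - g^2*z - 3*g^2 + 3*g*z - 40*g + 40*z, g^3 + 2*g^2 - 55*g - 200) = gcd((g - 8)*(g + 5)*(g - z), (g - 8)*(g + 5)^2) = g^2 - 3*g - 40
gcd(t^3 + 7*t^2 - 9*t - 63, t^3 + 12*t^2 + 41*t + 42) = t^2 + 10*t + 21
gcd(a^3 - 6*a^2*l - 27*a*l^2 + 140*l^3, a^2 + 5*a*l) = a + 5*l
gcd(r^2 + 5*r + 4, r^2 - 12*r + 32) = 1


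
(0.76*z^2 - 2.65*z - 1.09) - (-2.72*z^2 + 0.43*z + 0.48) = 3.48*z^2 - 3.08*z - 1.57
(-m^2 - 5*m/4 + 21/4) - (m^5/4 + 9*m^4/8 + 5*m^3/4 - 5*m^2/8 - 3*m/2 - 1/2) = -m^5/4 - 9*m^4/8 - 5*m^3/4 - 3*m^2/8 + m/4 + 23/4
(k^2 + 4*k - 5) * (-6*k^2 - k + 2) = -6*k^4 - 25*k^3 + 28*k^2 + 13*k - 10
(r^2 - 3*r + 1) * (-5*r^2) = -5*r^4 + 15*r^3 - 5*r^2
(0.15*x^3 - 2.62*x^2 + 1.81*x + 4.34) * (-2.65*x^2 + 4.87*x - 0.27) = -0.3975*x^5 + 7.6735*x^4 - 17.5964*x^3 - 1.9789*x^2 + 20.6471*x - 1.1718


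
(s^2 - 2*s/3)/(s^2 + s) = (s - 2/3)/(s + 1)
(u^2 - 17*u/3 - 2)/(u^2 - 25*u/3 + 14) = (3*u + 1)/(3*u - 7)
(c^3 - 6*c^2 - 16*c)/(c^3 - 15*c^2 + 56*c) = (c + 2)/(c - 7)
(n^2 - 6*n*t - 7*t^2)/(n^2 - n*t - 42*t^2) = (n + t)/(n + 6*t)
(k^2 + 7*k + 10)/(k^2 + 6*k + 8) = (k + 5)/(k + 4)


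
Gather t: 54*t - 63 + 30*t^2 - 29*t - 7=30*t^2 + 25*t - 70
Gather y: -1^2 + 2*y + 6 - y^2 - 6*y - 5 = -y^2 - 4*y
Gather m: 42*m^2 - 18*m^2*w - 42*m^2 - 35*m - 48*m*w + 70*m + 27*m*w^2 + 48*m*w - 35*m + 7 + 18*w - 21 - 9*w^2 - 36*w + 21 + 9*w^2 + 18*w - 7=-18*m^2*w + 27*m*w^2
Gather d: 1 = 1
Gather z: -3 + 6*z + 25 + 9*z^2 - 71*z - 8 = 9*z^2 - 65*z + 14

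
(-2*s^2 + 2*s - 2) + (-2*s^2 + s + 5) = -4*s^2 + 3*s + 3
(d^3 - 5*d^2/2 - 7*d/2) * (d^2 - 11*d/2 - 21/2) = d^5 - 8*d^4 - d^3/4 + 91*d^2/2 + 147*d/4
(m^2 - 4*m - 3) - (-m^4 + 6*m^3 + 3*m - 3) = m^4 - 6*m^3 + m^2 - 7*m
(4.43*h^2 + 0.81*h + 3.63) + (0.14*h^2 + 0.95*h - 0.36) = 4.57*h^2 + 1.76*h + 3.27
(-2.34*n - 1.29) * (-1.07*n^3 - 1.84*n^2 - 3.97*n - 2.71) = 2.5038*n^4 + 5.6859*n^3 + 11.6634*n^2 + 11.4627*n + 3.4959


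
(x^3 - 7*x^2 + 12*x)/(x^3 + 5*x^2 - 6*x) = (x^2 - 7*x + 12)/(x^2 + 5*x - 6)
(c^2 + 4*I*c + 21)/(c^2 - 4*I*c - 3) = (c + 7*I)/(c - I)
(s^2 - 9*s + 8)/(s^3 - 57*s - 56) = (s - 1)/(s^2 + 8*s + 7)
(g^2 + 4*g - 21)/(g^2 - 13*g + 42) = (g^2 + 4*g - 21)/(g^2 - 13*g + 42)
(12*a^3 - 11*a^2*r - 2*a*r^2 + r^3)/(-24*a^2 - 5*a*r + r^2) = (4*a^2 - 5*a*r + r^2)/(-8*a + r)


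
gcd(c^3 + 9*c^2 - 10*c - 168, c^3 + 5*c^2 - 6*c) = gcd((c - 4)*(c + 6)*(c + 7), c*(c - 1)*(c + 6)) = c + 6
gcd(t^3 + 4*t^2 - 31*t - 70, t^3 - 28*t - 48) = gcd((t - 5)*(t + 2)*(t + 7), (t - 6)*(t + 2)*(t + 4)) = t + 2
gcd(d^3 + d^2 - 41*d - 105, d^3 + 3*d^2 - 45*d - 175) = d^2 - 2*d - 35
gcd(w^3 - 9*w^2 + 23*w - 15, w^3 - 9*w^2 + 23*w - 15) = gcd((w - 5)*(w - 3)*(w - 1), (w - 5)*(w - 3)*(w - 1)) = w^3 - 9*w^2 + 23*w - 15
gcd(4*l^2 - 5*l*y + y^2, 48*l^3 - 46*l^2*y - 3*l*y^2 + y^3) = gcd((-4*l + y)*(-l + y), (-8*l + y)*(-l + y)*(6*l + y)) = -l + y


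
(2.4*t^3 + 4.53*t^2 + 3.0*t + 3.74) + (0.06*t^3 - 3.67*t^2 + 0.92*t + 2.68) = 2.46*t^3 + 0.86*t^2 + 3.92*t + 6.42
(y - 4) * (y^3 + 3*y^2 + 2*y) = y^4 - y^3 - 10*y^2 - 8*y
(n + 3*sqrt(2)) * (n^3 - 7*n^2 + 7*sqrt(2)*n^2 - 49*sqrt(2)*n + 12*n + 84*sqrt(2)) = n^4 - 7*n^3 + 10*sqrt(2)*n^3 - 70*sqrt(2)*n^2 + 54*n^2 - 294*n + 120*sqrt(2)*n + 504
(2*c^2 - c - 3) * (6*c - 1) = 12*c^3 - 8*c^2 - 17*c + 3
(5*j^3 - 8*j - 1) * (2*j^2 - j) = 10*j^5 - 5*j^4 - 16*j^3 + 6*j^2 + j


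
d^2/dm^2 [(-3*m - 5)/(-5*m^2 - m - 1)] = 2*((3*m + 5)*(10*m + 1)^2 - (45*m + 28)*(5*m^2 + m + 1))/(5*m^2 + m + 1)^3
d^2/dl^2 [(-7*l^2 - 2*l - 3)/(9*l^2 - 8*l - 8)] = 2*(-666*l^3 - 2241*l^2 + 216*l - 728)/(729*l^6 - 1944*l^5 - 216*l^4 + 2944*l^3 + 192*l^2 - 1536*l - 512)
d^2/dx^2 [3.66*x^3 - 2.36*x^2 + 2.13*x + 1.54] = 21.96*x - 4.72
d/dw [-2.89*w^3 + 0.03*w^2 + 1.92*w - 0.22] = -8.67*w^2 + 0.06*w + 1.92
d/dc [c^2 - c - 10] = 2*c - 1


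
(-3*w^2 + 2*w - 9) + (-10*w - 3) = -3*w^2 - 8*w - 12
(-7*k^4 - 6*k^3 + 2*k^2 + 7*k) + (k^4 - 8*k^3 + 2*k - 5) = -6*k^4 - 14*k^3 + 2*k^2 + 9*k - 5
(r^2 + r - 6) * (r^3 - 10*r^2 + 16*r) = r^5 - 9*r^4 + 76*r^2 - 96*r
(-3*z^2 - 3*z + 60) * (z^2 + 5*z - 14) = -3*z^4 - 18*z^3 + 87*z^2 + 342*z - 840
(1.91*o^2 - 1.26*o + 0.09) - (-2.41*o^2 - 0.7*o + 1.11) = 4.32*o^2 - 0.56*o - 1.02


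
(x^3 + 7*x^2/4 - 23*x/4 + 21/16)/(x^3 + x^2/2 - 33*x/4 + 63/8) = (4*x - 1)/(2*(2*x - 3))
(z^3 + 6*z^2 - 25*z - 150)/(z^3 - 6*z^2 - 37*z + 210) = (z + 5)/(z - 7)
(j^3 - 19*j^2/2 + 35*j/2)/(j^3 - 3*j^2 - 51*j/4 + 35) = 2*j*(j - 7)/(2*j^2 - j - 28)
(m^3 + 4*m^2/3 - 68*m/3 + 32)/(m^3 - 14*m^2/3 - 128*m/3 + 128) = (m - 2)/(m - 8)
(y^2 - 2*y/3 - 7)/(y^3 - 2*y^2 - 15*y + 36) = (y + 7/3)/(y^2 + y - 12)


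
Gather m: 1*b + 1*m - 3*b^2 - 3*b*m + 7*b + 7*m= -3*b^2 + 8*b + m*(8 - 3*b)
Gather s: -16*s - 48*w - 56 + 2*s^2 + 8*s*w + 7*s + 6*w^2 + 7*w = 2*s^2 + s*(8*w - 9) + 6*w^2 - 41*w - 56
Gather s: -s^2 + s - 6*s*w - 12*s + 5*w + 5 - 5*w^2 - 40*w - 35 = -s^2 + s*(-6*w - 11) - 5*w^2 - 35*w - 30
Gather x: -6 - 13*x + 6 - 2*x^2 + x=-2*x^2 - 12*x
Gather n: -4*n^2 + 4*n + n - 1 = -4*n^2 + 5*n - 1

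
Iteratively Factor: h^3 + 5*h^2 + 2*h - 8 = (h - 1)*(h^2 + 6*h + 8) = (h - 1)*(h + 4)*(h + 2)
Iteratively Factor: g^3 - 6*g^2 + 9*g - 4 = (g - 4)*(g^2 - 2*g + 1) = (g - 4)*(g - 1)*(g - 1)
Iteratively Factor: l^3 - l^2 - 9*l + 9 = (l - 3)*(l^2 + 2*l - 3) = (l - 3)*(l + 3)*(l - 1)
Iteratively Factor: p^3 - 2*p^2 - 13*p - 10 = (p + 1)*(p^2 - 3*p - 10) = (p + 1)*(p + 2)*(p - 5)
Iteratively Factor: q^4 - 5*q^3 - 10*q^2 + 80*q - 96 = (q - 2)*(q^3 - 3*q^2 - 16*q + 48) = (q - 4)*(q - 2)*(q^2 + q - 12) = (q - 4)*(q - 3)*(q - 2)*(q + 4)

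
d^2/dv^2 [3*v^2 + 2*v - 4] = 6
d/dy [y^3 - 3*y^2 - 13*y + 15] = 3*y^2 - 6*y - 13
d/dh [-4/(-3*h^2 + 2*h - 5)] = 8*(1 - 3*h)/(3*h^2 - 2*h + 5)^2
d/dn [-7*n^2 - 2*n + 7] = -14*n - 2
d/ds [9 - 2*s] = -2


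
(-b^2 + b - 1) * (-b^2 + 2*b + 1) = b^4 - 3*b^3 + 2*b^2 - b - 1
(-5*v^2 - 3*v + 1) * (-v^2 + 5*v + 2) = 5*v^4 - 22*v^3 - 26*v^2 - v + 2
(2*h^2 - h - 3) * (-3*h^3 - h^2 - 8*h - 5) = -6*h^5 + h^4 - 6*h^3 + h^2 + 29*h + 15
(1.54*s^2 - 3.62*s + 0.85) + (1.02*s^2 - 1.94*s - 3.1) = 2.56*s^2 - 5.56*s - 2.25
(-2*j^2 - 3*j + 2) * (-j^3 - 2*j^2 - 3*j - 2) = 2*j^5 + 7*j^4 + 10*j^3 + 9*j^2 - 4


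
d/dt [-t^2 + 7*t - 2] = 7 - 2*t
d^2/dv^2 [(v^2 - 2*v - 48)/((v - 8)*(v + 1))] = 10/(v^3 + 3*v^2 + 3*v + 1)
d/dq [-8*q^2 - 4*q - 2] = -16*q - 4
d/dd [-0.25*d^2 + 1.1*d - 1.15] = 1.1 - 0.5*d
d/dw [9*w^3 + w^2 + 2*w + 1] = 27*w^2 + 2*w + 2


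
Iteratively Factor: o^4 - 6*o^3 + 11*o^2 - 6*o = (o - 3)*(o^3 - 3*o^2 + 2*o) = o*(o - 3)*(o^2 - 3*o + 2) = o*(o - 3)*(o - 2)*(o - 1)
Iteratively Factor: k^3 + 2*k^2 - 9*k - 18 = (k + 3)*(k^2 - k - 6) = (k + 2)*(k + 3)*(k - 3)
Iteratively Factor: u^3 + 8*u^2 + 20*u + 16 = (u + 2)*(u^2 + 6*u + 8) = (u + 2)^2*(u + 4)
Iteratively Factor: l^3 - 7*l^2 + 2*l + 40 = (l - 4)*(l^2 - 3*l - 10) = (l - 4)*(l + 2)*(l - 5)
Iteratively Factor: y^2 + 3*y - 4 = (y + 4)*(y - 1)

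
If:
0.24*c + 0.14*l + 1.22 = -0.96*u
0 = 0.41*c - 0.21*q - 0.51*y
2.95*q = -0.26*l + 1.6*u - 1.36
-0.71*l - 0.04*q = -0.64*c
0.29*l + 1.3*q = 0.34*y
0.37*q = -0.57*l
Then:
No Solution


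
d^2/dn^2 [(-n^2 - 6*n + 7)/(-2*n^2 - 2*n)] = (5*n^3 - 21*n^2 - 21*n - 7)/(n^3*(n^3 + 3*n^2 + 3*n + 1))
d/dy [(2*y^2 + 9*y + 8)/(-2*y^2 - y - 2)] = 2*(8*y^2 + 12*y - 5)/(4*y^4 + 4*y^3 + 9*y^2 + 4*y + 4)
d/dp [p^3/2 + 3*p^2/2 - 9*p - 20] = 3*p^2/2 + 3*p - 9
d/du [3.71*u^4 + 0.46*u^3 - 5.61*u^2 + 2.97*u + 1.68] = 14.84*u^3 + 1.38*u^2 - 11.22*u + 2.97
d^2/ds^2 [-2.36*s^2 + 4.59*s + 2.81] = -4.72000000000000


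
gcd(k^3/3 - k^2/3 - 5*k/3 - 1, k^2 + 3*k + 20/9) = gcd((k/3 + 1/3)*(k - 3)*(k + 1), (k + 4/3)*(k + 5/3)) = 1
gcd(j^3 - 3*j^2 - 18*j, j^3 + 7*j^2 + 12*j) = j^2 + 3*j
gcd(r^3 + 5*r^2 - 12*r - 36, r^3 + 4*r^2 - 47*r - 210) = r + 6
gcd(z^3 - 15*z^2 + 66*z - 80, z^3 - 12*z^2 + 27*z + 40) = z^2 - 13*z + 40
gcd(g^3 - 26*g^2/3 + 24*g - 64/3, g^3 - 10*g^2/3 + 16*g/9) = g - 8/3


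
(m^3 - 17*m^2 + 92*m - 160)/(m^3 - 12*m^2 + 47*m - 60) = (m - 8)/(m - 3)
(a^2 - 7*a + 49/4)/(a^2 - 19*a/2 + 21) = (a - 7/2)/(a - 6)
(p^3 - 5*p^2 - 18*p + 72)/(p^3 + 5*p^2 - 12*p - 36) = (p^2 - 2*p - 24)/(p^2 + 8*p + 12)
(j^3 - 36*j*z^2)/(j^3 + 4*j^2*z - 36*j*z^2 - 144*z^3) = j/(j + 4*z)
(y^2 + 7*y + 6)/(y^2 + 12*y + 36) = (y + 1)/(y + 6)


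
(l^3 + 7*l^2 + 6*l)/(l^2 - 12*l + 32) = l*(l^2 + 7*l + 6)/(l^2 - 12*l + 32)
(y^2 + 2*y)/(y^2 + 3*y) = (y + 2)/(y + 3)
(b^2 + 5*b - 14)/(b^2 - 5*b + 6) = (b + 7)/(b - 3)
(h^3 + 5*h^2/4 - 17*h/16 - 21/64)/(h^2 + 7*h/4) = h - 1/2 - 3/(16*h)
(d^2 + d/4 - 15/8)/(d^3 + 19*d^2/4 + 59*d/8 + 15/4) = (4*d - 5)/(4*d^2 + 13*d + 10)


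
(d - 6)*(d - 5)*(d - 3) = d^3 - 14*d^2 + 63*d - 90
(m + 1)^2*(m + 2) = m^3 + 4*m^2 + 5*m + 2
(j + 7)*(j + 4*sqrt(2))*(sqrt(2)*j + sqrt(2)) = sqrt(2)*j^3 + 8*j^2 + 8*sqrt(2)*j^2 + 7*sqrt(2)*j + 64*j + 56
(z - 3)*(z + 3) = z^2 - 9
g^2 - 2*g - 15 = (g - 5)*(g + 3)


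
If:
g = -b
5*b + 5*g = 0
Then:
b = -g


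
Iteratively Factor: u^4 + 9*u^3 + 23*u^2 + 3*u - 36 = (u + 3)*(u^3 + 6*u^2 + 5*u - 12) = (u + 3)^2*(u^2 + 3*u - 4) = (u - 1)*(u + 3)^2*(u + 4)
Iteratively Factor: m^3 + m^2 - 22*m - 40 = (m + 4)*(m^2 - 3*m - 10) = (m + 2)*(m + 4)*(m - 5)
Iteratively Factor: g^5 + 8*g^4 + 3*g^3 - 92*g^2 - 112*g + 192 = (g + 4)*(g^4 + 4*g^3 - 13*g^2 - 40*g + 48) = (g + 4)^2*(g^3 - 13*g + 12) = (g - 1)*(g + 4)^2*(g^2 + g - 12) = (g - 3)*(g - 1)*(g + 4)^2*(g + 4)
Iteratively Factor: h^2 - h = (h)*(h - 1)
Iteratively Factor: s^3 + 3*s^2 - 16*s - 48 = (s + 4)*(s^2 - s - 12) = (s - 4)*(s + 4)*(s + 3)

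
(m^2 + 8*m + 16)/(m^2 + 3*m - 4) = (m + 4)/(m - 1)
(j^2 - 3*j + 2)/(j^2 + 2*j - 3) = (j - 2)/(j + 3)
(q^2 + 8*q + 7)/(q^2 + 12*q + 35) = (q + 1)/(q + 5)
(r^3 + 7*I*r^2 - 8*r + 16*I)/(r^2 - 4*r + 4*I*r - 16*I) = (r^2 + 3*I*r + 4)/(r - 4)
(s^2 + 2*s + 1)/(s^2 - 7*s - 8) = (s + 1)/(s - 8)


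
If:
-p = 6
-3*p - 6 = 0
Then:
No Solution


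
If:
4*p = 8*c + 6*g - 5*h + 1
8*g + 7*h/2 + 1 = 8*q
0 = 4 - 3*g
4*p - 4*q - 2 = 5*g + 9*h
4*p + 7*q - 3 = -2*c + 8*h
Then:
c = -1653/416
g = 4/3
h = -277/117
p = -5125/1872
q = 791/1872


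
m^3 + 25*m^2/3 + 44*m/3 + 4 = (m + 1/3)*(m + 2)*(m + 6)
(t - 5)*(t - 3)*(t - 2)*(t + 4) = t^4 - 6*t^3 - 9*t^2 + 94*t - 120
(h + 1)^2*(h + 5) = h^3 + 7*h^2 + 11*h + 5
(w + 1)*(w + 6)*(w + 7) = w^3 + 14*w^2 + 55*w + 42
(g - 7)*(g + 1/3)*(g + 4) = g^3 - 8*g^2/3 - 29*g - 28/3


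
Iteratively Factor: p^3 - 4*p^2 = (p - 4)*(p^2) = p*(p - 4)*(p)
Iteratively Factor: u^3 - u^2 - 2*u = (u + 1)*(u^2 - 2*u) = (u - 2)*(u + 1)*(u)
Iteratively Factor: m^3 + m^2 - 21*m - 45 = (m + 3)*(m^2 - 2*m - 15) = (m + 3)^2*(m - 5)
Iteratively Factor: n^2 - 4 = (n + 2)*(n - 2)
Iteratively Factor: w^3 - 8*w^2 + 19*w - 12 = (w - 3)*(w^2 - 5*w + 4) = (w - 3)*(w - 1)*(w - 4)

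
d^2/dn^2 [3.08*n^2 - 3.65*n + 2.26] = 6.16000000000000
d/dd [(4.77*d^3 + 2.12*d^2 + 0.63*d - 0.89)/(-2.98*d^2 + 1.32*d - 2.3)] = (-14.2146*d^4 + 12.5928*d^3 - 28.2372*d^2 - 15.0564*d - 0.2742)/(8.8804*d^4 - 7.8672*d^3 + 15.4504*d^2 - 6.072*d + 5.29)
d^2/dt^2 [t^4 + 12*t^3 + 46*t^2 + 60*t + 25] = 12*t^2 + 72*t + 92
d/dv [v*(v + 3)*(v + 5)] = 3*v^2 + 16*v + 15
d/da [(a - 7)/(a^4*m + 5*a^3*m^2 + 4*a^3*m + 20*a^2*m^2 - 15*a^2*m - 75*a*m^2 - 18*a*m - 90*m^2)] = (a^4 + 5*a^3*m + 4*a^3 + 20*a^2*m - 15*a^2 - 75*a*m - 18*a - 90*m - (a - 7)*(4*a^3 + 15*a^2*m + 12*a^2 + 40*a*m - 30*a - 75*m - 18))/(m*(a^4 + 5*a^3*m + 4*a^3 + 20*a^2*m - 15*a^2 - 75*a*m - 18*a - 90*m)^2)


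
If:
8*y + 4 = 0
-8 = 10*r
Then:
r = -4/5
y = -1/2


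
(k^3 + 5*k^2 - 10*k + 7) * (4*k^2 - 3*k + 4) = 4*k^5 + 17*k^4 - 51*k^3 + 78*k^2 - 61*k + 28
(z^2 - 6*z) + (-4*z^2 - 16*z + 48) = -3*z^2 - 22*z + 48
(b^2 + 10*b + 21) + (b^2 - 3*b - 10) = 2*b^2 + 7*b + 11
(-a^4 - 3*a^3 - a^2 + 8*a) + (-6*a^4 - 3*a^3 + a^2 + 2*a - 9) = -7*a^4 - 6*a^3 + 10*a - 9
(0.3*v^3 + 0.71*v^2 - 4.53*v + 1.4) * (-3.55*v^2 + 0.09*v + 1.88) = -1.065*v^5 - 2.4935*v^4 + 16.7094*v^3 - 4.0429*v^2 - 8.3904*v + 2.632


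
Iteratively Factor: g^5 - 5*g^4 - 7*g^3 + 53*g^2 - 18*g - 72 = (g - 2)*(g^4 - 3*g^3 - 13*g^2 + 27*g + 36) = (g - 2)*(g + 1)*(g^3 - 4*g^2 - 9*g + 36) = (g - 3)*(g - 2)*(g + 1)*(g^2 - g - 12) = (g - 4)*(g - 3)*(g - 2)*(g + 1)*(g + 3)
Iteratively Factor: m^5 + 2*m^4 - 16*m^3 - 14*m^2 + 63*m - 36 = (m - 1)*(m^4 + 3*m^3 - 13*m^2 - 27*m + 36) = (m - 1)*(m + 3)*(m^3 - 13*m + 12) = (m - 1)*(m + 3)*(m + 4)*(m^2 - 4*m + 3) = (m - 3)*(m - 1)*(m + 3)*(m + 4)*(m - 1)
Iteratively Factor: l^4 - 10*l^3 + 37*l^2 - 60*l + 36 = (l - 3)*(l^3 - 7*l^2 + 16*l - 12) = (l - 3)*(l - 2)*(l^2 - 5*l + 6) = (l - 3)*(l - 2)^2*(l - 3)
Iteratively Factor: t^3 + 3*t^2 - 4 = (t + 2)*(t^2 + t - 2) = (t + 2)^2*(t - 1)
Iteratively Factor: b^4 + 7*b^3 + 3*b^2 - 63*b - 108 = (b + 3)*(b^3 + 4*b^2 - 9*b - 36) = (b + 3)^2*(b^2 + b - 12) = (b + 3)^2*(b + 4)*(b - 3)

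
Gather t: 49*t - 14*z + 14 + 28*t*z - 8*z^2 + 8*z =t*(28*z + 49) - 8*z^2 - 6*z + 14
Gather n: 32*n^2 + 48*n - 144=32*n^2 + 48*n - 144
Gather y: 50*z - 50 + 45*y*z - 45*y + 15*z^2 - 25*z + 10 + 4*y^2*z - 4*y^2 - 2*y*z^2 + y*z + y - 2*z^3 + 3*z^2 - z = y^2*(4*z - 4) + y*(-2*z^2 + 46*z - 44) - 2*z^3 + 18*z^2 + 24*z - 40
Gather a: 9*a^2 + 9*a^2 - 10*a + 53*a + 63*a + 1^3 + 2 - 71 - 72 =18*a^2 + 106*a - 140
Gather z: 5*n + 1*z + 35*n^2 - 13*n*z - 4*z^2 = 35*n^2 + 5*n - 4*z^2 + z*(1 - 13*n)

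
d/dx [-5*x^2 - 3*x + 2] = -10*x - 3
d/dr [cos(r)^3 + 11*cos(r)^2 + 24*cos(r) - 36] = (3*sin(r)^2 - 22*cos(r) - 27)*sin(r)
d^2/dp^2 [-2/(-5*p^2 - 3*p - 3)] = 4*(-25*p^2 - 15*p + (10*p + 3)^2 - 15)/(5*p^2 + 3*p + 3)^3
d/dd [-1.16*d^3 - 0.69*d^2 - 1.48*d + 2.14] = -3.48*d^2 - 1.38*d - 1.48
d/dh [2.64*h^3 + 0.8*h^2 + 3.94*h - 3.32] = 7.92*h^2 + 1.6*h + 3.94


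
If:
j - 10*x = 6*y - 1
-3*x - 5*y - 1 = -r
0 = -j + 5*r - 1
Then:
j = -32*y - 11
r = -32*y/5 - 2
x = -19*y/5 - 1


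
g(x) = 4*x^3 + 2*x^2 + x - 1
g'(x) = 12*x^2 + 4*x + 1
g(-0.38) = -1.31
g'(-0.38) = 1.21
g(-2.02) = -27.83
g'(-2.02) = 41.88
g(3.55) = 206.71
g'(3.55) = 166.43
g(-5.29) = -542.47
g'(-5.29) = 315.65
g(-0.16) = -1.13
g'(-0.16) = 0.67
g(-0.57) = -1.66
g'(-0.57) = 2.62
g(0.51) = 0.56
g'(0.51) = 6.16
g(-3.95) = -220.26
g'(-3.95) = 172.43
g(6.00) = 941.00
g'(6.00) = 457.00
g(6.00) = 941.00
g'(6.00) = 457.00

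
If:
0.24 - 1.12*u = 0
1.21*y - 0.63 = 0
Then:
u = 0.21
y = 0.52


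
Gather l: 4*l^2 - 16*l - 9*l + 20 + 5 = 4*l^2 - 25*l + 25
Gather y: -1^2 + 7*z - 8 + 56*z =63*z - 9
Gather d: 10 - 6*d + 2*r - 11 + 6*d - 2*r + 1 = 0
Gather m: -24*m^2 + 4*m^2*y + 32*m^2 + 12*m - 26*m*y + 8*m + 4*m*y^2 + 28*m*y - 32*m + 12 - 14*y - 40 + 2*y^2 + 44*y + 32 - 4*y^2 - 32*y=m^2*(4*y + 8) + m*(4*y^2 + 2*y - 12) - 2*y^2 - 2*y + 4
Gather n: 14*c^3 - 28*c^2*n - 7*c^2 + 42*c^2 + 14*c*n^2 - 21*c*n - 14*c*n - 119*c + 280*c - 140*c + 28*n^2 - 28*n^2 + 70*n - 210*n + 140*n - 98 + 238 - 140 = 14*c^3 + 35*c^2 + 14*c*n^2 + 21*c + n*(-28*c^2 - 35*c)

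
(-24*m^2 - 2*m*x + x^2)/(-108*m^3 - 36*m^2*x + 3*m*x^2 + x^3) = (4*m + x)/(18*m^2 + 9*m*x + x^2)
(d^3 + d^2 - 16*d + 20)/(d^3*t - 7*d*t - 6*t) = (-d^3 - d^2 + 16*d - 20)/(t*(-d^3 + 7*d + 6))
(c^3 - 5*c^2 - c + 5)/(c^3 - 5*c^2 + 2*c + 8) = (c^2 - 6*c + 5)/(c^2 - 6*c + 8)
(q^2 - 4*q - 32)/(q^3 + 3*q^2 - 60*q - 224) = 1/(q + 7)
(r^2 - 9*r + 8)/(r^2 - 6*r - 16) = (r - 1)/(r + 2)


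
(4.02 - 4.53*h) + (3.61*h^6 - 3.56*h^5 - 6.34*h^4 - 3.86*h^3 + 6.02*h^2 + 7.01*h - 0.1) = 3.61*h^6 - 3.56*h^5 - 6.34*h^4 - 3.86*h^3 + 6.02*h^2 + 2.48*h + 3.92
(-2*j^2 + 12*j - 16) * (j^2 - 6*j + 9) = -2*j^4 + 24*j^3 - 106*j^2 + 204*j - 144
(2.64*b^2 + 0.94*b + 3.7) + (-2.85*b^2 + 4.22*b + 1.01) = -0.21*b^2 + 5.16*b + 4.71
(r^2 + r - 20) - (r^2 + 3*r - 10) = -2*r - 10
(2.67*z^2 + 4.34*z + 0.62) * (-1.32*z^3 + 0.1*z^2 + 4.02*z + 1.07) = -3.5244*z^5 - 5.4618*z^4 + 10.349*z^3 + 20.3657*z^2 + 7.1362*z + 0.6634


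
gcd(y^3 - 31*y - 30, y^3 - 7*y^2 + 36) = y - 6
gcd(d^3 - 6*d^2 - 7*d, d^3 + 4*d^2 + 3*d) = d^2 + d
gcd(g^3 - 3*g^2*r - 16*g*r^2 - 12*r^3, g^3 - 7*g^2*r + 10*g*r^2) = 1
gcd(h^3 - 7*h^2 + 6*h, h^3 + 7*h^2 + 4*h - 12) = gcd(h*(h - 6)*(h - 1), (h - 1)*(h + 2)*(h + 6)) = h - 1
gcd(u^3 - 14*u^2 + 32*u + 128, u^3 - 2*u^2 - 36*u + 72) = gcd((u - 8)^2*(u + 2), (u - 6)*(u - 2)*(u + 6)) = 1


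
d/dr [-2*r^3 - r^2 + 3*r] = -6*r^2 - 2*r + 3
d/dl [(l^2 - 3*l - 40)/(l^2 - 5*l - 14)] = 2*(-l^2 + 26*l - 79)/(l^4 - 10*l^3 - 3*l^2 + 140*l + 196)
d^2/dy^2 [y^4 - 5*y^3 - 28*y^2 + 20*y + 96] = 12*y^2 - 30*y - 56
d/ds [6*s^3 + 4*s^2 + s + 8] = 18*s^2 + 8*s + 1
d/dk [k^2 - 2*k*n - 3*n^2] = 2*k - 2*n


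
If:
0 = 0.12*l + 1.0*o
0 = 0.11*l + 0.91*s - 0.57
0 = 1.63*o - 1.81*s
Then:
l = 48.89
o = -5.87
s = -5.28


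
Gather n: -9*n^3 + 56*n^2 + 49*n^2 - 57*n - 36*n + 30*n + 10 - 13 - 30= -9*n^3 + 105*n^2 - 63*n - 33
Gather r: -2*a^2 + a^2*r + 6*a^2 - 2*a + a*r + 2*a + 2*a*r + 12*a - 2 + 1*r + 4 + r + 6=4*a^2 + 12*a + r*(a^2 + 3*a + 2) + 8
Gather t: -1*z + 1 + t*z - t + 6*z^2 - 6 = t*(z - 1) + 6*z^2 - z - 5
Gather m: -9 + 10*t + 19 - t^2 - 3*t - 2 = -t^2 + 7*t + 8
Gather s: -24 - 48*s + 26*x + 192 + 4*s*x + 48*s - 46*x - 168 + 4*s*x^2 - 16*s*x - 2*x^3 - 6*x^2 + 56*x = s*(4*x^2 - 12*x) - 2*x^3 - 6*x^2 + 36*x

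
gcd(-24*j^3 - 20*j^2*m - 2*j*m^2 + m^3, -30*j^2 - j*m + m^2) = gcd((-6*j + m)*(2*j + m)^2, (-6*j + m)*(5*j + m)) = 6*j - m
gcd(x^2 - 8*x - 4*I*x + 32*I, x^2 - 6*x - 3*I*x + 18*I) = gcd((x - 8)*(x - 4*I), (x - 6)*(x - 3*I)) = 1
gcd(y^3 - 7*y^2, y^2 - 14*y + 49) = y - 7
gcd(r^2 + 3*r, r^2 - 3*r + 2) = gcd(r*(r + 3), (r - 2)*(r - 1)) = 1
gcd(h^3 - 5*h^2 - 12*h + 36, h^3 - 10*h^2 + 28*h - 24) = h^2 - 8*h + 12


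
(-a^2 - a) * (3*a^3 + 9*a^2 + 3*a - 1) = -3*a^5 - 12*a^4 - 12*a^3 - 2*a^2 + a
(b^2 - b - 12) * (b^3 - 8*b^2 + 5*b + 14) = b^5 - 9*b^4 + b^3 + 105*b^2 - 74*b - 168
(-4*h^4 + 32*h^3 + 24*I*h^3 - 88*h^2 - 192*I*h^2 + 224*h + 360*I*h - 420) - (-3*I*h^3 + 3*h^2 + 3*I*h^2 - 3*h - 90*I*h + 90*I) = -4*h^4 + 32*h^3 + 27*I*h^3 - 91*h^2 - 195*I*h^2 + 227*h + 450*I*h - 420 - 90*I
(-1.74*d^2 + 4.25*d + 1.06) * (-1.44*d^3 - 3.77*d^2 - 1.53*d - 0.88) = 2.5056*d^5 + 0.4398*d^4 - 14.8867*d^3 - 8.9675*d^2 - 5.3618*d - 0.9328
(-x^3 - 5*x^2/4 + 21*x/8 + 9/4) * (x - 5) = -x^4 + 15*x^3/4 + 71*x^2/8 - 87*x/8 - 45/4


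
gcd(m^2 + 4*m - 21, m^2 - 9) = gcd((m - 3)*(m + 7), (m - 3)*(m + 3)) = m - 3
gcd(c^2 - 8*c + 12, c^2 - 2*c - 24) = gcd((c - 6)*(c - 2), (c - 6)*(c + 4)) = c - 6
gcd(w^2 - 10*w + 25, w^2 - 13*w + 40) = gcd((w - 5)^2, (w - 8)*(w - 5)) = w - 5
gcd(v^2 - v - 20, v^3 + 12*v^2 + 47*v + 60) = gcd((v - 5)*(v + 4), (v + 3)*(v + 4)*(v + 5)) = v + 4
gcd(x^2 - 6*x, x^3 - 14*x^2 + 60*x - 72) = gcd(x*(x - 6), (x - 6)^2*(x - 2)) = x - 6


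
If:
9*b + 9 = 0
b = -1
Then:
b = -1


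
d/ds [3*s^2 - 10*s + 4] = 6*s - 10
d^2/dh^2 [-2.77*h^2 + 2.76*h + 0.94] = -5.54000000000000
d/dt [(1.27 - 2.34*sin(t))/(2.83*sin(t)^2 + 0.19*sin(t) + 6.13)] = (6.6222*sin(t)^2 - 7.1882*sin(t) - 14.5855)*cos(t)/(8.0089*sin(t)^4 + 1.0754*sin(t)^3 + 34.7319*sin(t)^2 + 2.3294*sin(t) + 37.5769)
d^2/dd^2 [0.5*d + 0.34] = 0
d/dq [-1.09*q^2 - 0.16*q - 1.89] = -2.18*q - 0.16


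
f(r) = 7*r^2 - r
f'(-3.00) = -43.00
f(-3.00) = 66.00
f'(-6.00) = -85.00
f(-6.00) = 258.00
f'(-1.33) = -19.62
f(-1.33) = 13.71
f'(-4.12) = -58.68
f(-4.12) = 122.94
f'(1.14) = 14.96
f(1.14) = 7.96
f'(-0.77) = -11.78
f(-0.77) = 4.92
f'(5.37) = 74.18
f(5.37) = 196.49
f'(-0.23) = -4.22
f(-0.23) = 0.60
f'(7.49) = 103.86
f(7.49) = 385.21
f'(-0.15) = -3.10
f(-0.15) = 0.31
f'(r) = 14*r - 1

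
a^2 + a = a*(a + 1)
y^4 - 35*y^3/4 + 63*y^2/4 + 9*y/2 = y*(y - 6)*(y - 3)*(y + 1/4)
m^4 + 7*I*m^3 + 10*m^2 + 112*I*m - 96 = (m - 4*I)*(m + I)*(m + 4*I)*(m + 6*I)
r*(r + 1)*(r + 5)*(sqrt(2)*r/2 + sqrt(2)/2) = sqrt(2)*r^4/2 + 7*sqrt(2)*r^3/2 + 11*sqrt(2)*r^2/2 + 5*sqrt(2)*r/2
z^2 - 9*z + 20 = (z - 5)*(z - 4)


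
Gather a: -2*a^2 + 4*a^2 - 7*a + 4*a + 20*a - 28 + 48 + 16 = 2*a^2 + 17*a + 36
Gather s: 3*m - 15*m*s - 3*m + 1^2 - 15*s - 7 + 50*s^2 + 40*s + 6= 50*s^2 + s*(25 - 15*m)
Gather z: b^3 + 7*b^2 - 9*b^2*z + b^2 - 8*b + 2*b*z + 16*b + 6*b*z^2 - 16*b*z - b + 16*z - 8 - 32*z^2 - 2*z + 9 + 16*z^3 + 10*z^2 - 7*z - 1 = b^3 + 8*b^2 + 7*b + 16*z^3 + z^2*(6*b - 22) + z*(-9*b^2 - 14*b + 7)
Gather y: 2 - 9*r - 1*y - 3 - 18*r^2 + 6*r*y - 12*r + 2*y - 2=-18*r^2 - 21*r + y*(6*r + 1) - 3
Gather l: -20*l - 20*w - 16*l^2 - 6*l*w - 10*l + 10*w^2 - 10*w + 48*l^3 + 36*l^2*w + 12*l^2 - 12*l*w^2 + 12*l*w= 48*l^3 + l^2*(36*w - 4) + l*(-12*w^2 + 6*w - 30) + 10*w^2 - 30*w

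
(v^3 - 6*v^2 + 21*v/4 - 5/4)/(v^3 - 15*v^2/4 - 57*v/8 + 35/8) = 2*(2*v - 1)/(4*v + 7)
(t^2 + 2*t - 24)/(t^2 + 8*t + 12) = (t - 4)/(t + 2)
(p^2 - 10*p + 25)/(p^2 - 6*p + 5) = (p - 5)/(p - 1)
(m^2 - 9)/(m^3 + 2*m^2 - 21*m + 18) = (m + 3)/(m^2 + 5*m - 6)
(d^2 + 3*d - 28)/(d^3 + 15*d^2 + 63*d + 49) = (d - 4)/(d^2 + 8*d + 7)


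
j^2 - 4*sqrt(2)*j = j*(j - 4*sqrt(2))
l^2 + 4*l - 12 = (l - 2)*(l + 6)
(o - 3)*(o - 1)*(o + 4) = o^3 - 13*o + 12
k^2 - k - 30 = (k - 6)*(k + 5)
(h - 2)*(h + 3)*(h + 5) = h^3 + 6*h^2 - h - 30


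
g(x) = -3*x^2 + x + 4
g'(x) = 1 - 6*x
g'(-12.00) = 73.00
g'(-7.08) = 43.48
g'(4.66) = -26.96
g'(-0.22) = 2.32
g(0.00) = 4.00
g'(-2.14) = 13.84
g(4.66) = -56.49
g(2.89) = -18.17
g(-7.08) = -153.46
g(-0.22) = 3.63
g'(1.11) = -5.66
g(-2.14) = -11.88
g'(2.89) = -16.34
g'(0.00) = 1.00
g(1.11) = 1.41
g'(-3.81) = 23.86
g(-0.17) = 3.74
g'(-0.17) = 2.02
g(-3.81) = -43.36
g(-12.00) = -440.00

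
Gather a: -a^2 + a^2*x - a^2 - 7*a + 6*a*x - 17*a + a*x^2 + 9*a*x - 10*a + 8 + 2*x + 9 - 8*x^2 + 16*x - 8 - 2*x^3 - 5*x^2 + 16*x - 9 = a^2*(x - 2) + a*(x^2 + 15*x - 34) - 2*x^3 - 13*x^2 + 34*x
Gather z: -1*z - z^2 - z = -z^2 - 2*z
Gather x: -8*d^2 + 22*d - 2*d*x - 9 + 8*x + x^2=-8*d^2 + 22*d + x^2 + x*(8 - 2*d) - 9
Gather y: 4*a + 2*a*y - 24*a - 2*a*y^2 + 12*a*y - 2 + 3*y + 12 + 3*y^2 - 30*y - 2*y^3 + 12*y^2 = -20*a - 2*y^3 + y^2*(15 - 2*a) + y*(14*a - 27) + 10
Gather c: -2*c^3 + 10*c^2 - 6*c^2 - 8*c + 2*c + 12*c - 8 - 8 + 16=-2*c^3 + 4*c^2 + 6*c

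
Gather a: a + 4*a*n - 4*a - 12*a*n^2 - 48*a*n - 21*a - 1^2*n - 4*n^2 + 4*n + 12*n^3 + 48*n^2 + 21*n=a*(-12*n^2 - 44*n - 24) + 12*n^3 + 44*n^2 + 24*n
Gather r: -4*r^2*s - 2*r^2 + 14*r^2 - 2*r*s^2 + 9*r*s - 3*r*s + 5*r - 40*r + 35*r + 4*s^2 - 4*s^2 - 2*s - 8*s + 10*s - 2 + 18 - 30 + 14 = r^2*(12 - 4*s) + r*(-2*s^2 + 6*s)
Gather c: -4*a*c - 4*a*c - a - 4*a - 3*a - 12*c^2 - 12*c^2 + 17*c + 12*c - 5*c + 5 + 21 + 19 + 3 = -8*a - 24*c^2 + c*(24 - 8*a) + 48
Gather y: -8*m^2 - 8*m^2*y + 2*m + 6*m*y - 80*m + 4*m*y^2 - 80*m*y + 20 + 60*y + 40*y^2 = -8*m^2 - 78*m + y^2*(4*m + 40) + y*(-8*m^2 - 74*m + 60) + 20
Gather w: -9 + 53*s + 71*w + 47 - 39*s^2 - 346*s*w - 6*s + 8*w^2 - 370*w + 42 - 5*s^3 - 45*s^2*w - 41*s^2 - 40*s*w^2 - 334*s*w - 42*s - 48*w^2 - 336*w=-5*s^3 - 80*s^2 + 5*s + w^2*(-40*s - 40) + w*(-45*s^2 - 680*s - 635) + 80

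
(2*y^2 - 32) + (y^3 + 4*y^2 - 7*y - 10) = y^3 + 6*y^2 - 7*y - 42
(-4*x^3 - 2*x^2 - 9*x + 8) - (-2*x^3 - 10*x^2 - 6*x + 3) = -2*x^3 + 8*x^2 - 3*x + 5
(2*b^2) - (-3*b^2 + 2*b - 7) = 5*b^2 - 2*b + 7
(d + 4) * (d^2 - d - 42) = d^3 + 3*d^2 - 46*d - 168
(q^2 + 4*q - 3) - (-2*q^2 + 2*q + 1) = 3*q^2 + 2*q - 4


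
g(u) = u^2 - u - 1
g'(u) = 2*u - 1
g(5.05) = 19.45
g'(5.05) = 9.10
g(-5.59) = 35.84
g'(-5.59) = -12.18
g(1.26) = -0.67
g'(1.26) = 1.52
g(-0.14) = -0.84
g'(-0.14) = -1.28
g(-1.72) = 3.68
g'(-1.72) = -4.44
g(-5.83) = 38.82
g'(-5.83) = -12.66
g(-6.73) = 51.02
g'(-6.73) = -14.46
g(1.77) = 0.36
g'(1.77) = 2.54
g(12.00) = 131.00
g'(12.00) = 23.00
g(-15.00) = 239.00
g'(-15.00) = -31.00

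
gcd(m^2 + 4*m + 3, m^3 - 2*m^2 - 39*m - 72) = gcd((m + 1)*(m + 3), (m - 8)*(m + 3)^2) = m + 3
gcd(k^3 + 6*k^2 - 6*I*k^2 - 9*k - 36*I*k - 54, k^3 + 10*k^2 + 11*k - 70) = 1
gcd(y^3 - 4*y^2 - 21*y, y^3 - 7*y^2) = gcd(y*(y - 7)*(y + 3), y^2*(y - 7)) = y^2 - 7*y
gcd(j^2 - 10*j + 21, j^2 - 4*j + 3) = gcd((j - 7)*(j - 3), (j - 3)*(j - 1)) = j - 3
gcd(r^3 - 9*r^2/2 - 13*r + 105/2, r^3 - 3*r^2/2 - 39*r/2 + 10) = r - 5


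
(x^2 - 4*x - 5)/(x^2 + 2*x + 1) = (x - 5)/(x + 1)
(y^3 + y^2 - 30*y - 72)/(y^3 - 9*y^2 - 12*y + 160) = (y^2 - 3*y - 18)/(y^2 - 13*y + 40)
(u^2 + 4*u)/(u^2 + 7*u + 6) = u*(u + 4)/(u^2 + 7*u + 6)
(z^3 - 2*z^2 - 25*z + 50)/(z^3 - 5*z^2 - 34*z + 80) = (z - 5)/(z - 8)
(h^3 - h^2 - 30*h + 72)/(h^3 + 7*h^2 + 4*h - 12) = (h^2 - 7*h + 12)/(h^2 + h - 2)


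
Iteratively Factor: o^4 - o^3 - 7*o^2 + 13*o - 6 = (o + 3)*(o^3 - 4*o^2 + 5*o - 2) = (o - 1)*(o + 3)*(o^2 - 3*o + 2) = (o - 1)^2*(o + 3)*(o - 2)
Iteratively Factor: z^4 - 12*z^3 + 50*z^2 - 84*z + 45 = (z - 1)*(z^3 - 11*z^2 + 39*z - 45) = (z - 3)*(z - 1)*(z^2 - 8*z + 15) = (z - 3)^2*(z - 1)*(z - 5)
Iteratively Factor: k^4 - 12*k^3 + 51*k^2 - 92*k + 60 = (k - 2)*(k^3 - 10*k^2 + 31*k - 30) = (k - 2)^2*(k^2 - 8*k + 15) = (k - 5)*(k - 2)^2*(k - 3)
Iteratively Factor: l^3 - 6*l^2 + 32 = (l - 4)*(l^2 - 2*l - 8) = (l - 4)*(l + 2)*(l - 4)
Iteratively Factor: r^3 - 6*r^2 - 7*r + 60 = (r + 3)*(r^2 - 9*r + 20) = (r - 4)*(r + 3)*(r - 5)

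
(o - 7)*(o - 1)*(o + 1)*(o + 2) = o^4 - 5*o^3 - 15*o^2 + 5*o + 14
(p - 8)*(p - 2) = p^2 - 10*p + 16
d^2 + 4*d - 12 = (d - 2)*(d + 6)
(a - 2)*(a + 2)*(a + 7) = a^3 + 7*a^2 - 4*a - 28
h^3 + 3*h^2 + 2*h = h*(h + 1)*(h + 2)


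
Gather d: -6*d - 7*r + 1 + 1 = -6*d - 7*r + 2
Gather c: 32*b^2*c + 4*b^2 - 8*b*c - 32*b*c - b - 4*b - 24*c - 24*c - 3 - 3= 4*b^2 - 5*b + c*(32*b^2 - 40*b - 48) - 6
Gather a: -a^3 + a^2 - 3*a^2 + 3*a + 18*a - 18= -a^3 - 2*a^2 + 21*a - 18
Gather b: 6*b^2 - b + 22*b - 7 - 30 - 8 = 6*b^2 + 21*b - 45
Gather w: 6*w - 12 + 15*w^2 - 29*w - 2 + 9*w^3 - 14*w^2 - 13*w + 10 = 9*w^3 + w^2 - 36*w - 4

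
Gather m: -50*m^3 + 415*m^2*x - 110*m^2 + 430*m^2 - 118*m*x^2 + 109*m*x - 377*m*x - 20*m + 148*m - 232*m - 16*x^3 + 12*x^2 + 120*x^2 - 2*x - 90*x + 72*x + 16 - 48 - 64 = -50*m^3 + m^2*(415*x + 320) + m*(-118*x^2 - 268*x - 104) - 16*x^3 + 132*x^2 - 20*x - 96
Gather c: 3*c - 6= 3*c - 6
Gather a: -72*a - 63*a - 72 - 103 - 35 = -135*a - 210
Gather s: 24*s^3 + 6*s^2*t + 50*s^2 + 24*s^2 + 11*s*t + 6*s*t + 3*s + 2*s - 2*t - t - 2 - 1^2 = 24*s^3 + s^2*(6*t + 74) + s*(17*t + 5) - 3*t - 3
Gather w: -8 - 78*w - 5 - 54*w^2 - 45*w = -54*w^2 - 123*w - 13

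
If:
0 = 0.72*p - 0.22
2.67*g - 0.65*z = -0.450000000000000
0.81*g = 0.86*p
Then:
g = 0.32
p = 0.31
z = 2.02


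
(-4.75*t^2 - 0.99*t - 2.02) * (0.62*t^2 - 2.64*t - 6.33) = -2.945*t^4 + 11.9262*t^3 + 31.4287*t^2 + 11.5995*t + 12.7866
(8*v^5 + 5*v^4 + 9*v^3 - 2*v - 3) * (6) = 48*v^5 + 30*v^4 + 54*v^3 - 12*v - 18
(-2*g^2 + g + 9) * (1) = -2*g^2 + g + 9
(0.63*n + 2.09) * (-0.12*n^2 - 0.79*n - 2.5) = -0.0756*n^3 - 0.7485*n^2 - 3.2261*n - 5.225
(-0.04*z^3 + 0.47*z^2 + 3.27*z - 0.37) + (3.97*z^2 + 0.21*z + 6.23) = -0.04*z^3 + 4.44*z^2 + 3.48*z + 5.86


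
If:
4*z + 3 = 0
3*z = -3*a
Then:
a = 3/4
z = -3/4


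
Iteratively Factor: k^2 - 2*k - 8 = (k - 4)*(k + 2)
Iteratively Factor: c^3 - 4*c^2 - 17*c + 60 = (c + 4)*(c^2 - 8*c + 15) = (c - 5)*(c + 4)*(c - 3)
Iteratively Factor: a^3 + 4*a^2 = (a)*(a^2 + 4*a) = a*(a + 4)*(a)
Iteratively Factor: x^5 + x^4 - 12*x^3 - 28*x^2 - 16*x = (x + 2)*(x^4 - x^3 - 10*x^2 - 8*x) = (x + 2)^2*(x^3 - 3*x^2 - 4*x) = (x - 4)*(x + 2)^2*(x^2 + x) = x*(x - 4)*(x + 2)^2*(x + 1)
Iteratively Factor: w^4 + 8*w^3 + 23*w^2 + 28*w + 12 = (w + 3)*(w^3 + 5*w^2 + 8*w + 4) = (w + 2)*(w + 3)*(w^2 + 3*w + 2) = (w + 1)*(w + 2)*(w + 3)*(w + 2)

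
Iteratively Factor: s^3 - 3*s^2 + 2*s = (s - 2)*(s^2 - s) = s*(s - 2)*(s - 1)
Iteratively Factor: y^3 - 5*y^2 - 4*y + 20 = (y - 2)*(y^2 - 3*y - 10) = (y - 2)*(y + 2)*(y - 5)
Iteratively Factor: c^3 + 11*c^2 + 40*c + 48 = (c + 4)*(c^2 + 7*c + 12) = (c + 4)^2*(c + 3)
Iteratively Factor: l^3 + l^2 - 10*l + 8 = (l - 2)*(l^2 + 3*l - 4) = (l - 2)*(l + 4)*(l - 1)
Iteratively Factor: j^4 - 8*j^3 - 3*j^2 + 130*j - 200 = (j - 5)*(j^3 - 3*j^2 - 18*j + 40) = (j - 5)*(j + 4)*(j^2 - 7*j + 10) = (j - 5)*(j - 2)*(j + 4)*(j - 5)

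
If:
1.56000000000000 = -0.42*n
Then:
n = -3.71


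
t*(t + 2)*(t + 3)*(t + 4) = t^4 + 9*t^3 + 26*t^2 + 24*t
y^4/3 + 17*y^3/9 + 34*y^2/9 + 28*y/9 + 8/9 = (y/3 + 1/3)*(y + 2/3)*(y + 2)^2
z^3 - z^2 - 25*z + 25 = (z - 5)*(z - 1)*(z + 5)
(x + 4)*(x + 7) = x^2 + 11*x + 28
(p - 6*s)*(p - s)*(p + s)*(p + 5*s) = p^4 - p^3*s - 31*p^2*s^2 + p*s^3 + 30*s^4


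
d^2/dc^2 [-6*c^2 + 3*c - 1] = -12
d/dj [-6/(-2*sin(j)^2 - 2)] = -12*sin(2*j)/(cos(2*j) - 3)^2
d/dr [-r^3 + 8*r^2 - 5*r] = -3*r^2 + 16*r - 5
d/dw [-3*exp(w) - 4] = -3*exp(w)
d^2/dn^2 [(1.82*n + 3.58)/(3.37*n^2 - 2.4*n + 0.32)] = ((1.82*n + 3.58)*(6.74*n - 2.4)*(13.48*n - 4.8) - (36.8004*n + 15.3932)*(3.37*n^2 - 2.4*n + 0.32))/(3.37*n^2 - 2.4*n + 0.32)^3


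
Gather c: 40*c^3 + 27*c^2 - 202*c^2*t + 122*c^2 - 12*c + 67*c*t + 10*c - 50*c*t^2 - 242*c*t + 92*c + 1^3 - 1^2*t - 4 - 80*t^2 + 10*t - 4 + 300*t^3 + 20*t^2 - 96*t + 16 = 40*c^3 + c^2*(149 - 202*t) + c*(-50*t^2 - 175*t + 90) + 300*t^3 - 60*t^2 - 87*t + 9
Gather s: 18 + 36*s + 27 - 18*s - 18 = 18*s + 27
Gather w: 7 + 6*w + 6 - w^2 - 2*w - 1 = -w^2 + 4*w + 12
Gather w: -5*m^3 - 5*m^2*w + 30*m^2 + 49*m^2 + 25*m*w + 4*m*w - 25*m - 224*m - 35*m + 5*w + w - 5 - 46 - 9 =-5*m^3 + 79*m^2 - 284*m + w*(-5*m^2 + 29*m + 6) - 60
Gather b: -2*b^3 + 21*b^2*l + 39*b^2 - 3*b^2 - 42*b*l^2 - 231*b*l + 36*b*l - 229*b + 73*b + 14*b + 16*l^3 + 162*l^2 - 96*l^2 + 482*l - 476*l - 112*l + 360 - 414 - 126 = -2*b^3 + b^2*(21*l + 36) + b*(-42*l^2 - 195*l - 142) + 16*l^3 + 66*l^2 - 106*l - 180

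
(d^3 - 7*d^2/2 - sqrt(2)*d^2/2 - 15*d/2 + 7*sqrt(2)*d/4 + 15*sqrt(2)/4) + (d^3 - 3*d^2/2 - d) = 2*d^3 - 5*d^2 - sqrt(2)*d^2/2 - 17*d/2 + 7*sqrt(2)*d/4 + 15*sqrt(2)/4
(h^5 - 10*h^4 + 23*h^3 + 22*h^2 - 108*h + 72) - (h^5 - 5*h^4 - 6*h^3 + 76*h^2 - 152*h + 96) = -5*h^4 + 29*h^3 - 54*h^2 + 44*h - 24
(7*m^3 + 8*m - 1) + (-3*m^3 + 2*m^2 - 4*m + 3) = 4*m^3 + 2*m^2 + 4*m + 2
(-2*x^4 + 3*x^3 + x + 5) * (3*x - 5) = -6*x^5 + 19*x^4 - 15*x^3 + 3*x^2 + 10*x - 25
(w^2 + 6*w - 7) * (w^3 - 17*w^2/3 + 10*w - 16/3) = w^5 + w^4/3 - 31*w^3 + 283*w^2/3 - 102*w + 112/3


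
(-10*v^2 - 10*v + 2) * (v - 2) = -10*v^3 + 10*v^2 + 22*v - 4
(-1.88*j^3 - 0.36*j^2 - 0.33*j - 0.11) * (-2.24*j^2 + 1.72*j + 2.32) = 4.2112*j^5 - 2.4272*j^4 - 4.2416*j^3 - 1.1564*j^2 - 0.9548*j - 0.2552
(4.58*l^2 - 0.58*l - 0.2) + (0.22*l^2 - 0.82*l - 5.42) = 4.8*l^2 - 1.4*l - 5.62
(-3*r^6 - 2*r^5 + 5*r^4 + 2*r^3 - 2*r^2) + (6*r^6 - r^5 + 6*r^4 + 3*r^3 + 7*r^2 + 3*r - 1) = 3*r^6 - 3*r^5 + 11*r^4 + 5*r^3 + 5*r^2 + 3*r - 1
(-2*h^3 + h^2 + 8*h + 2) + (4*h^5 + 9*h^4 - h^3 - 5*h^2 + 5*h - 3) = 4*h^5 + 9*h^4 - 3*h^3 - 4*h^2 + 13*h - 1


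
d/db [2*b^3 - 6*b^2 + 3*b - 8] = 6*b^2 - 12*b + 3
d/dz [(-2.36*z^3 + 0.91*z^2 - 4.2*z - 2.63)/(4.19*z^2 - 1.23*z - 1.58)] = (-9.8884*z^4 + 5.8056*z^3 + 27.6651*z^2 + 19.1638*z + 3.4011)/(17.5561*z^4 - 10.3074*z^3 - 11.7275*z^2 + 3.8868*z + 2.4964)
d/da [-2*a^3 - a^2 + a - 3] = -6*a^2 - 2*a + 1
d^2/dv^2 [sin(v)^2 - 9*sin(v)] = 9*sin(v) + 2*cos(2*v)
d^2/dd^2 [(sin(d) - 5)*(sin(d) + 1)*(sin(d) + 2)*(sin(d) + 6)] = -16*sin(d)^4 - 36*sin(d)^3 + 112*sin(d)^2 + 112*sin(d) - 50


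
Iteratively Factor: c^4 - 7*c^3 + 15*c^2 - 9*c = (c - 3)*(c^3 - 4*c^2 + 3*c) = (c - 3)*(c - 1)*(c^2 - 3*c) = c*(c - 3)*(c - 1)*(c - 3)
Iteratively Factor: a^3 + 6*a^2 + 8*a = (a + 4)*(a^2 + 2*a) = a*(a + 4)*(a + 2)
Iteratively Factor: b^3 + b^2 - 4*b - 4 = (b + 1)*(b^2 - 4) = (b + 1)*(b + 2)*(b - 2)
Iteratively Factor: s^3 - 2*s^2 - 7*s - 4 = (s - 4)*(s^2 + 2*s + 1) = (s - 4)*(s + 1)*(s + 1)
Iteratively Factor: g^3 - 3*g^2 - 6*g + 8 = (g - 4)*(g^2 + g - 2) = (g - 4)*(g - 1)*(g + 2)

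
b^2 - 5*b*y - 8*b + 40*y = (b - 8)*(b - 5*y)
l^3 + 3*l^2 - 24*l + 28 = (l - 2)^2*(l + 7)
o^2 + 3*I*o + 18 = (o - 3*I)*(o + 6*I)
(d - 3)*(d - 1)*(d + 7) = d^3 + 3*d^2 - 25*d + 21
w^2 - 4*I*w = w*(w - 4*I)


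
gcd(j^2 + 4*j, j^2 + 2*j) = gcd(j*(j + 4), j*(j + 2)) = j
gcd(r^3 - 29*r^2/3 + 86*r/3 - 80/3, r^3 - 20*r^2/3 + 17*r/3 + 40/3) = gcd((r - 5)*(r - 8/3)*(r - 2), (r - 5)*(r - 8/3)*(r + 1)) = r^2 - 23*r/3 + 40/3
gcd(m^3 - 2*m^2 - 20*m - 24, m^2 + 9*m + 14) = m + 2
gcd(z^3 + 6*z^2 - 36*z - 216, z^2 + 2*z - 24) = z + 6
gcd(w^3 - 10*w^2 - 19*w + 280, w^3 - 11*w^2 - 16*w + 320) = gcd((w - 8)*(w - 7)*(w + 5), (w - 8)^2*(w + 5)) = w^2 - 3*w - 40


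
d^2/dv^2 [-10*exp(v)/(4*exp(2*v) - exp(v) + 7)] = 10*(-2*(8*exp(v) - 1)^2*exp(2*v) + (32*exp(v) - 3)*(4*exp(2*v) - exp(v) + 7)*exp(v) - (4*exp(2*v) - exp(v) + 7)^2)*exp(v)/(4*exp(2*v) - exp(v) + 7)^3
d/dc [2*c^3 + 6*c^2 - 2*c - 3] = 6*c^2 + 12*c - 2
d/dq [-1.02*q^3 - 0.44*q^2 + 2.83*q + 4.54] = -3.06*q^2 - 0.88*q + 2.83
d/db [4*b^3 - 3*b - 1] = 12*b^2 - 3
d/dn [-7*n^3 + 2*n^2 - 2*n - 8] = -21*n^2 + 4*n - 2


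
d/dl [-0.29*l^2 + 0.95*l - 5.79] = 0.95 - 0.58*l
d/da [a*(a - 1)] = 2*a - 1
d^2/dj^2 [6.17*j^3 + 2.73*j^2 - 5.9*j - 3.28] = 37.02*j + 5.46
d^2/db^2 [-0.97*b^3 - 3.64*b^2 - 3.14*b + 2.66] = -5.82*b - 7.28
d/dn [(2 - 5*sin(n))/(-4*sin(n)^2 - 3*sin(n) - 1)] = (-20*sin(n)^2 + 16*sin(n) + 11)*cos(n)/(4*sin(n)^2 + 3*sin(n) + 1)^2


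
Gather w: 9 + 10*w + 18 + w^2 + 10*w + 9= w^2 + 20*w + 36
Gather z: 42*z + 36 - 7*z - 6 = 35*z + 30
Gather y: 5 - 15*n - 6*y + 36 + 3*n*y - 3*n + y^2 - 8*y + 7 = -18*n + y^2 + y*(3*n - 14) + 48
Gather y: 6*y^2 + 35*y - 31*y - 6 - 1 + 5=6*y^2 + 4*y - 2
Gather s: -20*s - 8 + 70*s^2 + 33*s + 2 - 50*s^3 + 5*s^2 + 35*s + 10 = -50*s^3 + 75*s^2 + 48*s + 4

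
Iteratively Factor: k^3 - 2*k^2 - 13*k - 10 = (k + 1)*(k^2 - 3*k - 10) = (k - 5)*(k + 1)*(k + 2)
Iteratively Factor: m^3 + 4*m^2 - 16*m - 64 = (m - 4)*(m^2 + 8*m + 16) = (m - 4)*(m + 4)*(m + 4)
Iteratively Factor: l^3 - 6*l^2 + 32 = (l + 2)*(l^2 - 8*l + 16) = (l - 4)*(l + 2)*(l - 4)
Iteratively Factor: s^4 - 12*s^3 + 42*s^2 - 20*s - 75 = (s - 3)*(s^3 - 9*s^2 + 15*s + 25) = (s - 5)*(s - 3)*(s^2 - 4*s - 5) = (s - 5)*(s - 3)*(s + 1)*(s - 5)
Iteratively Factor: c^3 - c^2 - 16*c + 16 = (c - 1)*(c^2 - 16) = (c - 1)*(c + 4)*(c - 4)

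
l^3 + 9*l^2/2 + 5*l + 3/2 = (l + 1/2)*(l + 1)*(l + 3)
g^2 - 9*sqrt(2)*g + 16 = (g - 8*sqrt(2))*(g - sqrt(2))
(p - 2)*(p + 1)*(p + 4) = p^3 + 3*p^2 - 6*p - 8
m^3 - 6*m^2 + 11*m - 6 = (m - 3)*(m - 2)*(m - 1)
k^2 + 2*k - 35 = (k - 5)*(k + 7)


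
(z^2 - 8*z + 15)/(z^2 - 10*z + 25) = (z - 3)/(z - 5)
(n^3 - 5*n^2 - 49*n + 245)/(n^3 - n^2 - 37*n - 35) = (n^2 + 2*n - 35)/(n^2 + 6*n + 5)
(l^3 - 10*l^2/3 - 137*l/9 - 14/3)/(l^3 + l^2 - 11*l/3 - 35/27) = 3*(l - 6)/(3*l - 5)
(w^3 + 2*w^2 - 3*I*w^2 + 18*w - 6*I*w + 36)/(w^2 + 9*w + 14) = (w^2 - 3*I*w + 18)/(w + 7)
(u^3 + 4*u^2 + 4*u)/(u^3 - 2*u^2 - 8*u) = (u + 2)/(u - 4)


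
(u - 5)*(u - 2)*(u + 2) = u^3 - 5*u^2 - 4*u + 20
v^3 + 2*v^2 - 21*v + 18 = (v - 3)*(v - 1)*(v + 6)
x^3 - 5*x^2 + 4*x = x*(x - 4)*(x - 1)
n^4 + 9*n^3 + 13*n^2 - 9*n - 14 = (n - 1)*(n + 1)*(n + 2)*(n + 7)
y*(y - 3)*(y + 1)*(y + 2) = y^4 - 7*y^2 - 6*y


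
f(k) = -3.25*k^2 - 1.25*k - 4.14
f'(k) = -6.5*k - 1.25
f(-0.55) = -4.44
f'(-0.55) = 2.32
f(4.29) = -69.32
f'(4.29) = -29.14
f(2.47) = -27.06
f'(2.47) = -17.30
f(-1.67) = -11.12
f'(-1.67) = 9.60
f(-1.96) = -14.18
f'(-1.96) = 11.49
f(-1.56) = -10.10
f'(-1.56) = 8.89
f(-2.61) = -23.02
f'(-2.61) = 15.72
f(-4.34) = -59.93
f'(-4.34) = 26.96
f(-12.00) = -457.14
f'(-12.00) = 76.75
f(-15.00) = -716.64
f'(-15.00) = 96.25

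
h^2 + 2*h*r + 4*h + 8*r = (h + 4)*(h + 2*r)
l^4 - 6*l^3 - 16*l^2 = l^2*(l - 8)*(l + 2)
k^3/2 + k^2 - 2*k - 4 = (k/2 + 1)*(k - 2)*(k + 2)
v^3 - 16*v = v*(v - 4)*(v + 4)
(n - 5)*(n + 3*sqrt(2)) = n^2 - 5*n + 3*sqrt(2)*n - 15*sqrt(2)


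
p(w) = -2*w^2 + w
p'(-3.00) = 13.00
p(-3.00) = -21.00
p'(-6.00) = 25.00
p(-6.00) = -78.00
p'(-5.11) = 21.44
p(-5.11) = -57.33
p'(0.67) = -1.68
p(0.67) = -0.23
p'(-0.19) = 1.76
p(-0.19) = -0.26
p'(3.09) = -11.36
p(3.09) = -16.01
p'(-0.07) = 1.28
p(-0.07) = -0.08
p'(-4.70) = 19.80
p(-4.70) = -48.88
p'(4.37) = -16.48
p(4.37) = -33.82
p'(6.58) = -25.32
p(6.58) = -80.01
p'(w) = 1 - 4*w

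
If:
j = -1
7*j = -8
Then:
No Solution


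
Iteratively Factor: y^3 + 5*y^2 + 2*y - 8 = (y + 2)*(y^2 + 3*y - 4) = (y + 2)*(y + 4)*(y - 1)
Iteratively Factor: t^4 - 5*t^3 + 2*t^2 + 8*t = (t)*(t^3 - 5*t^2 + 2*t + 8) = t*(t - 4)*(t^2 - t - 2) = t*(t - 4)*(t + 1)*(t - 2)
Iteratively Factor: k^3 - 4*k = (k + 2)*(k^2 - 2*k) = k*(k + 2)*(k - 2)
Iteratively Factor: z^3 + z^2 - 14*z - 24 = (z - 4)*(z^2 + 5*z + 6) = (z - 4)*(z + 3)*(z + 2)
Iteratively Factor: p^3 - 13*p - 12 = (p + 1)*(p^2 - p - 12) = (p - 4)*(p + 1)*(p + 3)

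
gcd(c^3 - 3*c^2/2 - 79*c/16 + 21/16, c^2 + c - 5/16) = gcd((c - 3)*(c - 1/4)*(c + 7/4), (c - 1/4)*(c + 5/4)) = c - 1/4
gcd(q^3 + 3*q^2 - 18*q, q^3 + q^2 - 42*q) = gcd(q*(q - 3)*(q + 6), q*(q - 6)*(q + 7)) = q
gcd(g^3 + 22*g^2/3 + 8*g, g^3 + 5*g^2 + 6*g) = g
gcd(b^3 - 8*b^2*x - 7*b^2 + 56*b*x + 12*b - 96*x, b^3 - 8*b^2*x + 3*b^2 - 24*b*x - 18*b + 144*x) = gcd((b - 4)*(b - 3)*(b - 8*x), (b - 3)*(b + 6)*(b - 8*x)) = -b^2 + 8*b*x + 3*b - 24*x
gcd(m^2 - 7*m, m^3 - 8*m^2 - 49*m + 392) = m - 7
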